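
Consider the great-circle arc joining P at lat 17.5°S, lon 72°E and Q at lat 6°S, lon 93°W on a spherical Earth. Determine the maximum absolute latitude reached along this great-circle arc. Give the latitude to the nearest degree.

≈ 58°S

The great circle lies in the plane with unit normal n̂ = (p₁ × p₂)/|p₁ × p₂|.
Here n̂_z ≈ -0.527; the vertex latitude is φ_max = arccos|n̂_z| ≈ 58.2°.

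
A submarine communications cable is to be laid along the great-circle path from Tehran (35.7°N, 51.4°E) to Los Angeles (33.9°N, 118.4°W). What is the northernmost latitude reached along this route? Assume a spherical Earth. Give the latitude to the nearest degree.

The great circle lies in the plane with unit normal n̂ = (p₁ × p₂)/|p₁ × p₂|.
Here n̂_z ≈ -0.127; the vertex latitude is φ_max = arccos|n̂_z| ≈ 82.7°.
Check via Clairaut: cos φ_max = |cos φ₁| · sin C = cos(35.7°)·sin(9.0°) ≈ 0.127, again giving ≈ 82.7°.

≈ 83°N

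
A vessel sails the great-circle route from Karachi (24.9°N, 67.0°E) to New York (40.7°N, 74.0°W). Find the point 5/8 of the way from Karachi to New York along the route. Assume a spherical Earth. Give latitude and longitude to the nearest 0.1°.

≈ 63.1°N, 17.9°W

Write both endpoints as unit vectors p₁, p₂ with components (cos φ cos λ, cos φ sin λ, sin φ).
The central angle between the endpoints is δ = arccos(p₁·p₂) ≈ 1.834 rad (105.1°).
Interpolate at f = 5/8 with slerp weights a = sin((1−f)δ)/sin δ ≈ 0.657, b = sin(fδ)/sin δ ≈ 0.944.
p = a·p₁ + b·p₂ ≈ (0.430, -0.139, 0.892); φ = arcsin(p_z) ≈ 63.13°, λ = atan2(p_y, p_x) ≈ -17.89°.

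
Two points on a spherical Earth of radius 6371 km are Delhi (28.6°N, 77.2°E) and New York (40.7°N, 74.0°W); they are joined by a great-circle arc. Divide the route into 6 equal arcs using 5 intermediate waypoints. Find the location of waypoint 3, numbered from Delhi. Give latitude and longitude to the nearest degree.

≈ (69°N, 18°E)

Convert each endpoint to a unit vector on the sphere (x = cos φ cos λ, y = cos φ sin λ, z = sin φ).
The central angle between the endpoints is δ = arccos(p₁·p₂) ≈ 1.845 rad (105.7°).
Interpolate at f = 3/6 with slerp weights a = sin((1−f)δ)/sin δ ≈ 0.828, b = sin(fδ)/sin δ ≈ 0.828.
p = a·p₁ + b·p₂ ≈ (0.334, 0.106, 0.937); φ = arcsin(p_z) ≈ 69.49°, λ = atan2(p_y, p_x) ≈ 17.52°.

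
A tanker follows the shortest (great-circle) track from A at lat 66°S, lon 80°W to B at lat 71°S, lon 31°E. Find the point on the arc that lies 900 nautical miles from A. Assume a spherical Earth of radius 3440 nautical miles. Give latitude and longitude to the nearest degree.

Write both endpoints as unit vectors p₁, p₂ with components (cos φ cos λ, cos φ sin λ, sin φ).
The central angle between the endpoints is δ = arccos(p₁·p₂) ≈ 0.616 rad (35.3°). The total great-circle distance is δ·R ≈ 0.616 × 3440 ≈ 2118 nmi, so the target fraction is f = 900/2118 ≈ 0.425.
Interpolate at f ≈ 0.425 with slerp weights a = sin((1−f)δ)/sin δ ≈ 0.600, b = sin(fδ)/sin δ ≈ 0.448.
p = a·p₁ + b·p₂ ≈ (0.167, -0.165, -0.972); φ = arcsin(p_z) ≈ -76.39°, λ = atan2(p_y, p_x) ≈ -44.66°.

≈ lat 76°S, lon 45°W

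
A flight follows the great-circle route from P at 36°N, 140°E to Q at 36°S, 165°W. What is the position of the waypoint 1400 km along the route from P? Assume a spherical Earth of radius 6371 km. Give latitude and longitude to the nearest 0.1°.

The haversine formula gives a central angle δ ≈ 1.541 rad (88.3°) between the endpoints. The total great-circle distance is δ·R ≈ 1.541 × 6371 ≈ 9817 km, so the target fraction is f = 1400/9817 ≈ 0.143.
Interpolate at f ≈ 0.143 with slerp weights a = sin((1−f)δ)/sin δ ≈ 0.969, b = sin(fδ)/sin δ ≈ 0.218.
p = a·p₁ + b·p₂ ≈ (-0.771, 0.458, 0.442); φ = arcsin(p_z) ≈ 26.21°, λ = atan2(p_y, p_x) ≈ 149.27°.

≈ 26.2°N, 149.3°E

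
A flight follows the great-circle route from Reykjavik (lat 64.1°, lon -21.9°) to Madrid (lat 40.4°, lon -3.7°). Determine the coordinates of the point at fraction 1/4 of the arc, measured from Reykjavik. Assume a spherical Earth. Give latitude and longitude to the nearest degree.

≈ lat 58°, lon -15°

Convert each endpoint to a unit vector on the sphere (x = cos φ cos λ, y = cos φ sin λ, z = sin φ).
The central angle between the endpoints is δ = arccos(p₁·p₂) ≈ 0.453 rad (26.0°).
Interpolate at f = 1/4 with slerp weights a = sin((1−f)δ)/sin δ ≈ 0.761, b = sin(fδ)/sin δ ≈ 0.258.
p = a·p₁ + b·p₂ ≈ (0.505, -0.137, 0.852); φ = arcsin(p_z) ≈ 58.46°, λ = atan2(p_y, p_x) ≈ -15.16°.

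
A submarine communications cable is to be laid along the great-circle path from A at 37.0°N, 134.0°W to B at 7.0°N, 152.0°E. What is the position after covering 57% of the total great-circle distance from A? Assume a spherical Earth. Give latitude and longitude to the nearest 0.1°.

≈ 24.4°N, 179.3°E

Write both endpoints as unit vectors p₁, p₂ with components (cos φ cos λ, cos φ sin λ, sin φ).
The central angle between the endpoints is δ = arccos(p₁·p₂) ≈ 1.275 rad (73.0°).
Interpolate at f = 0.57 with slerp weights a = sin((1−f)δ)/sin δ ≈ 0.545, b = sin(fδ)/sin δ ≈ 0.695.
p = a·p₁ + b·p₂ ≈ (-0.911, 0.011, 0.412); φ = arcsin(p_z) ≈ 24.36°, λ = atan2(p_y, p_x) ≈ 179.33°.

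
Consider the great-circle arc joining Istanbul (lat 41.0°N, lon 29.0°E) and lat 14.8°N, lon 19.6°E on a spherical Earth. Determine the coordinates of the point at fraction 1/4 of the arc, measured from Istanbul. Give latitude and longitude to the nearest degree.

Convert each endpoint to a unit vector on the sphere (x = cos φ cos λ, y = cos φ sin λ, z = sin φ).
The central angle between the endpoints is δ = arccos(p₁·p₂) ≈ 0.479 rad (27.4°).
Interpolate at f = 1/4 with slerp weights a = sin((1−f)δ)/sin δ ≈ 0.763, b = sin(fδ)/sin δ ≈ 0.259.
p = a·p₁ + b·p₂ ≈ (0.740, 0.363, 0.567); φ = arcsin(p_z) ≈ 34.52°, λ = atan2(p_y, p_x) ≈ 26.15°.

≈ lat 35°N, lon 26°E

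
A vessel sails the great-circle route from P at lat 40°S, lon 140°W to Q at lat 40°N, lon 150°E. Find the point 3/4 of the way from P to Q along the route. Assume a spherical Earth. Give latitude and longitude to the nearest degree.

≈ lat 21°N, lon 170°E

Write both endpoints as unit vectors p₁, p₂ with components (cos φ cos λ, cos φ sin λ, sin φ).
The central angle between the endpoints is δ = arccos(p₁·p₂) ≈ 1.785 rad (102.3°).
Interpolate at f = 3/4 with slerp weights a = sin((1−f)δ)/sin δ ≈ 0.442, b = sin(fδ)/sin δ ≈ 0.996.
p = a·p₁ + b·p₂ ≈ (-0.920, 0.164, 0.356); φ = arcsin(p_z) ≈ 20.87°, λ = atan2(p_y, p_x) ≈ 169.89°.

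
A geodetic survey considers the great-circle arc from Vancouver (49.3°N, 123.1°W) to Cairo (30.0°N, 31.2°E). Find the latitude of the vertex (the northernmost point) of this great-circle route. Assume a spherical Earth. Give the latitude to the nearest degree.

≈ 76°N

The great circle lies in the plane with unit normal n̂ = (p₁ × p₂)/|p₁ × p₂|.
Here n̂_z ≈ +0.247; the vertex latitude is φ_max = arccos|n̂_z| ≈ 75.7°.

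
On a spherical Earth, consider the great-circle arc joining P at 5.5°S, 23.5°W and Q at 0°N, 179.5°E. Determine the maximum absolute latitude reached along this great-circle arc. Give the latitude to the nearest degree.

≈ 14°S

The great circle lies in the plane with unit normal n̂ = (p₁ × p₂)/|p₁ × p₂|.
Here n̂_z ≈ -0.971; the vertex latitude is φ_max = arccos|n̂_z| ≈ 13.8°.
Check via Clairaut: cos φ_max = |cos φ₁| · sin C = cos(5.5°)·sin(102.7°) ≈ 0.971, again giving ≈ 13.8°.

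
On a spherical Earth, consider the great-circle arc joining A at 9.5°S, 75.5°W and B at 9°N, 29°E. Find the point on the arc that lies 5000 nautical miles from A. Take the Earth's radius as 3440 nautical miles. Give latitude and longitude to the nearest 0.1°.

≈ 5.5°N, 6.7°E

The haversine formula gives a central angle δ ≈ 1.844 rad (105.6°) between the endpoints. The total great-circle distance is δ·R ≈ 1.844 × 3440 ≈ 6343 nmi, so the target fraction is f = 5000/6343 ≈ 0.788.
Interpolate at f ≈ 0.788 with slerp weights a = sin((1−f)δ)/sin δ ≈ 0.395, b = sin(fδ)/sin δ ≈ 1.031.
p = a·p₁ + b·p₂ ≈ (0.989, 0.116, 0.096); φ = arcsin(p_z) ≈ 5.52°, λ = atan2(p_y, p_x) ≈ 6.72°.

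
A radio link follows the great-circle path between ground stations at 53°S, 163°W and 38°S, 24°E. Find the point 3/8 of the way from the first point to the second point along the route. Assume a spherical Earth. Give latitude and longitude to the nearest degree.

The haversine formula gives a central angle δ ≈ 1.550 rad (88.8°) between the endpoints.
Interpolate at f = 3/8 with slerp weights a = sin((1−f)δ)/sin δ ≈ 0.824, b = sin(fδ)/sin δ ≈ 0.549.
p = a·p₁ + b·p₂ ≈ (-0.079, 0.031, -0.996); φ = arcsin(p_z) ≈ -85.13°, λ = atan2(p_y, p_x) ≈ 158.62°.

≈ 85°S, 159°E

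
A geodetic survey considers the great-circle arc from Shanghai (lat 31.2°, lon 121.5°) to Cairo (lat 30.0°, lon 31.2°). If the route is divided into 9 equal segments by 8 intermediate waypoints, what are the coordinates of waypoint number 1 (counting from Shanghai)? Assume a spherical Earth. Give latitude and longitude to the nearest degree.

Write both endpoints as unit vectors p₁, p₂ with components (cos φ cos λ, cos φ sin λ, sin φ).
The central angle between the endpoints is δ = arccos(p₁·p₂) ≈ 1.313 rad (75.2°).
Interpolate at f = 1/9 with slerp weights a = sin((1−f)δ)/sin δ ≈ 0.951, b = sin(fδ)/sin δ ≈ 0.150.
p = a·p₁ + b·p₂ ≈ (-0.314, 0.761, 0.568); φ = arcsin(p_z) ≈ 34.60°, λ = atan2(p_y, p_x) ≈ 112.40°.

≈ lat 35°, lon 112°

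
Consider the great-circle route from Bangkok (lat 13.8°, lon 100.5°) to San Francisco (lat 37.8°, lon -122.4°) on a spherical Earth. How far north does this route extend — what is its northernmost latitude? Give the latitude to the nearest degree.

The great circle lies in the plane with unit normal n̂ = (p₁ × p₂)/|p₁ × p₂|.
Here n̂_z ≈ +0.574; the vertex latitude is φ_max = arccos|n̂_z| ≈ 54.9°.
Check via Clairaut: cos φ_max = |cos φ₁| · sin C = cos(13.8°)·sin(36.3°) ≈ 0.574, again giving ≈ 54.9°.

≈ 55°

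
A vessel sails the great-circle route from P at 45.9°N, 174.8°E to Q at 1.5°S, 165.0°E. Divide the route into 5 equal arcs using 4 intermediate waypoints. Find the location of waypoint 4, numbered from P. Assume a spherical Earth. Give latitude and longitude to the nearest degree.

≈ 8°N, 167°E

Write both endpoints as unit vectors p₁, p₂ with components (cos φ cos λ, cos φ sin λ, sin φ).
The central angle between the endpoints is δ = arccos(p₁·p₂) ≈ 0.841 rad (48.2°).
Interpolate at f = 4/5 with slerp weights a = sin((1−f)δ)/sin δ ≈ 0.225, b = sin(fδ)/sin δ ≈ 0.836.
p = a·p₁ + b·p₂ ≈ (-0.963, 0.230, 0.139); φ = arcsin(p_z) ≈ 8.01°, λ = atan2(p_y, p_x) ≈ 166.54°.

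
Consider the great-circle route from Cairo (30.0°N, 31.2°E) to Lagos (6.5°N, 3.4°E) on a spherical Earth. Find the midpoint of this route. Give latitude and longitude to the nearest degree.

≈ 19°N, 16°E

The haversine formula gives a central angle δ ≈ 0.613 rad (35.1°) between the endpoints.
Interpolate at f = 1/2 with slerp weights a = sin((1−f)δ)/sin δ ≈ 0.524, b = sin(fδ)/sin δ ≈ 0.524.
p = a·p₁ + b·p₂ ≈ (0.909, 0.266, 0.322); φ = arcsin(p_z) ≈ 18.76°, λ = atan2(p_y, p_x) ≈ 16.33°.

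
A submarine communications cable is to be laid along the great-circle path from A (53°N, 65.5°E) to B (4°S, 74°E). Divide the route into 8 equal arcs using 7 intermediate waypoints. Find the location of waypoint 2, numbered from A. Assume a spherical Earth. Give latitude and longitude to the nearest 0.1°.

Write both endpoints as unit vectors p₁, p₂ with components (cos φ cos λ, cos φ sin λ, sin φ).
The central angle between the endpoints is δ = arccos(p₁·p₂) ≈ 1.003 rad (57.4°).
Interpolate at f = 2/8 with slerp weights a = sin((1−f)δ)/sin δ ≈ 0.810, b = sin(fδ)/sin δ ≈ 0.294.
p = a·p₁ + b·p₂ ≈ (0.283, 0.726, 0.627); φ = arcsin(p_z) ≈ 38.81°, λ = atan2(p_y, p_x) ≈ 68.69°.

≈ (38.8°N, 68.7°E)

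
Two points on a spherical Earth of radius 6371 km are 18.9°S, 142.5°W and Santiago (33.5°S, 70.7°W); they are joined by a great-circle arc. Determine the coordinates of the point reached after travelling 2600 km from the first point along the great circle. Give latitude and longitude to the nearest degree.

Convert each endpoint to a unit vector on the sphere (x = cos φ cos λ, y = cos φ sin λ, z = sin φ).
The central angle between the endpoints is δ = arccos(p₁·p₂) ≈ 1.132 rad (64.8°). The total great-circle distance is δ·R ≈ 1.132 × 6371 ≈ 7210 km, so the target fraction is f = 2600/7210 ≈ 0.361.
Interpolate at f ≈ 0.361 with slerp weights a = sin((1−f)δ)/sin δ ≈ 0.731, b = sin(fδ)/sin δ ≈ 0.438.
p = a·p₁ + b·p₂ ≈ (-0.428, -0.766, -0.479); φ = arcsin(p_z) ≈ -28.62°, λ = atan2(p_y, p_x) ≈ -119.19°.

≈ 29°S, 119°W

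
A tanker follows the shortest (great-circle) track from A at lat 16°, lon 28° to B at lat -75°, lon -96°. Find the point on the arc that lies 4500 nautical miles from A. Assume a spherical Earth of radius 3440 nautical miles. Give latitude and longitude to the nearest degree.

≈ lat -56°, lon 4°

From cos δ = sin φ₁ sin φ₂ + cos φ₁ cos φ₂ cos Δλ, the central angle is δ ≈ 1.988 rad (113.9°). The total great-circle distance is δ·R ≈ 1.988 × 3440 ≈ 6839 nmi, so the target fraction is f = 4500/6839 ≈ 0.658.
Interpolate at f ≈ 0.658 with slerp weights a = sin((1−f)δ)/sin δ ≈ 0.688, b = sin(fδ)/sin δ ≈ 1.056.
p = a·p₁ + b·p₂ ≈ (0.555, 0.039, -0.831); φ = arcsin(p_z) ≈ -56.18°, λ = atan2(p_y, p_x) ≈ 3.97°.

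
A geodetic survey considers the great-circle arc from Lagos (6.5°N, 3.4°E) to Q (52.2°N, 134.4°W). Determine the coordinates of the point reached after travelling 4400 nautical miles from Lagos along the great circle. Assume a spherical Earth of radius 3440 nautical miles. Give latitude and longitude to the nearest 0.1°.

≈ (62.4°N, 62.6°W)

Convert each endpoint to a unit vector on the sphere (x = cos φ cos λ, y = cos φ sin λ, z = sin φ).
The central angle between the endpoints is δ = arccos(p₁·p₂) ≈ 1.941 rad (111.2°). The total great-circle distance is δ·R ≈ 1.941 × 3440 ≈ 6677 nmi, so the target fraction is f = 4400/6677 ≈ 0.659.
Interpolate at f ≈ 0.659 with slerp weights a = sin((1−f)δ)/sin δ ≈ 0.659, b = sin(fδ)/sin δ ≈ 1.027.
p = a·p₁ + b·p₂ ≈ (0.213, -0.411, 0.886); φ = arcsin(p_z) ≈ 62.42°, λ = atan2(p_y, p_x) ≈ -62.58°.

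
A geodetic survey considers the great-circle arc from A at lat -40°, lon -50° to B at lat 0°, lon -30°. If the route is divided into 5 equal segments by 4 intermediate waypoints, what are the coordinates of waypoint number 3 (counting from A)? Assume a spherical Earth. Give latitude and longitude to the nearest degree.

Convert each endpoint to a unit vector on the sphere (x = cos φ cos λ, y = cos φ sin λ, z = sin φ).
The central angle between the endpoints is δ = arccos(p₁·p₂) ≈ 0.767 rad (44.0°).
Interpolate at f = 3/5 with slerp weights a = sin((1−f)δ)/sin δ ≈ 0.435, b = sin(fδ)/sin δ ≈ 0.640.
p = a·p₁ + b·p₂ ≈ (0.769, -0.575, -0.280); φ = arcsin(p_z) ≈ -16.25°, λ = atan2(p_y, p_x) ≈ -36.82°.

≈ lat -16°, lon -37°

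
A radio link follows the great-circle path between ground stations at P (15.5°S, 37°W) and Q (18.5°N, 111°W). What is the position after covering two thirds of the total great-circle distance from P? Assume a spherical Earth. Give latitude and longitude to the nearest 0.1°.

≈ (7.9°N, 85.7°W)

The haversine formula gives a central angle δ ≈ 1.403 rad (80.4°) between the endpoints.
Interpolate at f = 2/3 with slerp weights a = sin((1−f)δ)/sin δ ≈ 0.457, b = sin(fδ)/sin δ ≈ 0.816.
p = a·p₁ + b·p₂ ≈ (0.074, -0.988, 0.137); φ = arcsin(p_z) ≈ 7.86°, λ = atan2(p_y, p_x) ≈ -85.69°.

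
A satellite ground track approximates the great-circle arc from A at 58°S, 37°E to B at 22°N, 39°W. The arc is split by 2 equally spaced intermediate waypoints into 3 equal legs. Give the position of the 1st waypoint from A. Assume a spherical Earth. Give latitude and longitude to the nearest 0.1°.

≈ 36.0°S, 2.2°W

The haversine formula gives a central angle δ ≈ 1.771 rad (101.5°) between the endpoints.
Interpolate at f = 1/3 with slerp weights a = sin((1−f)δ)/sin δ ≈ 0.944, b = sin(fδ)/sin δ ≈ 0.568.
p = a·p₁ + b·p₂ ≈ (0.809, -0.030, -0.588); φ = arcsin(p_z) ≈ -35.98°, λ = atan2(p_y, p_x) ≈ -2.16°.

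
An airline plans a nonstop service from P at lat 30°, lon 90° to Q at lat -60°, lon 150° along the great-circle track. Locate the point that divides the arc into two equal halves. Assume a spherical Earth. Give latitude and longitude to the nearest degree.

Convert each endpoint to a unit vector on the sphere (x = cos φ cos λ, y = cos φ sin λ, z = sin φ).
The central angle between the endpoints is δ = arccos(p₁·p₂) ≈ 1.789 rad (102.5°).
Interpolate at f = 1/2 with slerp weights a = sin((1−f)δ)/sin δ ≈ 0.799, b = sin(fδ)/sin δ ≈ 0.799.
p = a·p₁ + b·p₂ ≈ (-0.346, 0.892, -0.292); φ = arcsin(p_z) ≈ -17.00°, λ = atan2(p_y, p_x) ≈ 111.21°.

≈ lat -17°, lon 111°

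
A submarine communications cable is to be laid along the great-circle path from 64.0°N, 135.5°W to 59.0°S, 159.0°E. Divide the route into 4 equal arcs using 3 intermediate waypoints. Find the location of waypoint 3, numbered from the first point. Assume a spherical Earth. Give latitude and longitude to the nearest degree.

The haversine formula gives a central angle δ ≈ 2.314 rad (132.6°) between the endpoints.
Interpolate at f = 3/4 with slerp weights a = sin((1−f)δ)/sin δ ≈ 0.743, b = sin(fδ)/sin δ ≈ 1.340.
p = a·p₁ + b·p₂ ≈ (-0.877, 0.019, -0.481); φ = arcsin(p_z) ≈ -28.75°, λ = atan2(p_y, p_x) ≈ 178.75°.

≈ 29°S, 179°E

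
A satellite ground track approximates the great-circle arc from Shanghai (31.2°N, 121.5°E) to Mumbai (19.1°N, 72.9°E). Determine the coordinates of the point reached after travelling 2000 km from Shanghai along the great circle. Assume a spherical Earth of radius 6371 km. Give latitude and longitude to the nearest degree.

From cos δ = sin φ₁ sin φ₂ + cos φ₁ cos φ₂ cos Δλ, the central angle is δ ≈ 0.790 rad (45.2°). The total great-circle distance is δ·R ≈ 0.790 × 6371 ≈ 5031 km, so the target fraction is f = 2000/5031 ≈ 0.398.
Interpolate at f ≈ 0.398 with slerp weights a = sin((1−f)δ)/sin δ ≈ 0.645, b = sin(fδ)/sin δ ≈ 0.435.
p = a·p₁ + b·p₂ ≈ (-0.167, 0.863, 0.476); φ = arcsin(p_z) ≈ 28.45°, λ = atan2(p_y, p_x) ≈ 100.98°.

≈ (28°N, 101°E)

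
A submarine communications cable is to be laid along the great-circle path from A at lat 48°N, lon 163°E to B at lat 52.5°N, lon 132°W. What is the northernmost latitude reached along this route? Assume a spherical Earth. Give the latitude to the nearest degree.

≈ 55°N

The great circle lies in the plane with unit normal n̂ = (p₁ × p₂)/|p₁ × p₂|.
Here n̂_z ≈ +0.570; the vertex latitude is φ_max = arccos|n̂_z| ≈ 55.3°.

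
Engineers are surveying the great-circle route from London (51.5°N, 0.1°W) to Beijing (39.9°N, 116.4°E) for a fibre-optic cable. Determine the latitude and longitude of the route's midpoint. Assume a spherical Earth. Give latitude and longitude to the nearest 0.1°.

≈ 62.5°N, 67.7°E

Convert each endpoint to a unit vector on the sphere (x = cos φ cos λ, y = cos φ sin λ, z = sin φ).
The central angle between the endpoints is δ = arccos(p₁·p₂) ≈ 1.278 rad (73.2°).
Interpolate at f = 1/2 with slerp weights a = sin((1−f)δ)/sin δ ≈ 0.623, b = sin(fδ)/sin δ ≈ 0.623.
p = a·p₁ + b·p₂ ≈ (0.175, 0.427, 0.887); φ = arcsin(p_z) ≈ 62.49°, λ = atan2(p_y, p_x) ≈ 67.70°.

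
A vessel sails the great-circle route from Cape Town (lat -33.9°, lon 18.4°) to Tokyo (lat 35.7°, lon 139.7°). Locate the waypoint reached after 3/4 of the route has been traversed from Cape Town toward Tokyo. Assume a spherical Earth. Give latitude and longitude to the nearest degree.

From cos δ = sin φ₁ sin φ₂ + cos φ₁ cos φ₂ cos Δλ, the central angle is δ ≈ 2.313 rad (132.5°).
Interpolate at f = 3/4 with slerp weights a = sin((1−f)δ)/sin δ ≈ 0.741, b = sin(fδ)/sin δ ≈ 1.338.
p = a·p₁ + b·p₂ ≈ (-0.245, 0.897, 0.368); φ = arcsin(p_z) ≈ 21.56°, λ = atan2(p_y, p_x) ≈ 105.28°.

≈ lat 22°, lon 105°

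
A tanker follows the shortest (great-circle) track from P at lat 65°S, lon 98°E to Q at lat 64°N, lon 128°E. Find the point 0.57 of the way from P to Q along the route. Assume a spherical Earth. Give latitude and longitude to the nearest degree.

The haversine formula gives a central angle δ ≈ 2.284 rad (130.9°) between the endpoints.
Interpolate at f = 0.57 with slerp weights a = sin((1−f)δ)/sin δ ≈ 1.100, b = sin(fδ)/sin δ ≈ 1.275.
p = a·p₁ + b·p₂ ≈ (-0.409, 0.900, 0.149); φ = arcsin(p_z) ≈ 8.57°, λ = atan2(p_y, p_x) ≈ 114.41°.

≈ lat 9°N, lon 114°E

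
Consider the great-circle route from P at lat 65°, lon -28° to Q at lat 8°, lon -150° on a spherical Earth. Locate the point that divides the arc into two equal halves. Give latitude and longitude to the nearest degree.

The haversine formula gives a central angle δ ≈ 1.667 rad (95.5°) between the endpoints.
Interpolate at f = 1/2 with slerp weights a = sin((1−f)δ)/sin δ ≈ 0.744, b = sin(fδ)/sin δ ≈ 0.744.
p = a·p₁ + b·p₂ ≈ (-0.360, -0.516, 0.777); φ = arcsin(p_z) ≈ 51.02°, λ = atan2(p_y, p_x) ≈ -124.93°.

≈ lat 51°, lon -125°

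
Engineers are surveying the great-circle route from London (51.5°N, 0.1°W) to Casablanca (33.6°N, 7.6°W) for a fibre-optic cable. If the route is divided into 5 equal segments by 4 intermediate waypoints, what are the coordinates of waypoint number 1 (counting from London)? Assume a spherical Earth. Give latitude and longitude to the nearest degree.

≈ (48°N, 2°W)

Convert each endpoint to a unit vector on the sphere (x = cos φ cos λ, y = cos φ sin λ, z = sin φ).
The central angle between the endpoints is δ = arccos(p₁·p₂) ≈ 0.327 rad (18.7°).
Interpolate at f = 1/5 with slerp weights a = sin((1−f)δ)/sin δ ≈ 0.805, b = sin(fδ)/sin δ ≈ 0.203.
p = a·p₁ + b·p₂ ≈ (0.669, -0.023, 0.743); φ = arcsin(p_z) ≈ 47.96°, λ = atan2(p_y, p_x) ≈ -1.99°.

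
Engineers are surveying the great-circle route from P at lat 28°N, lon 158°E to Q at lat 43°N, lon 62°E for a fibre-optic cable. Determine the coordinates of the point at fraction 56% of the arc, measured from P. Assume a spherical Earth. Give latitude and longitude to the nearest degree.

≈ lat 48°N, lon 109°E

The haversine formula gives a central angle δ ≈ 1.315 rad (75.4°) between the endpoints.
Interpolate at f = 0.56 with slerp weights a = sin((1−f)δ)/sin δ ≈ 0.565, b = sin(fδ)/sin δ ≈ 0.694.
p = a·p₁ + b·p₂ ≈ (-0.224, 0.635, 0.739); φ = arcsin(p_z) ≈ 47.64°, λ = atan2(p_y, p_x) ≈ 109.45°.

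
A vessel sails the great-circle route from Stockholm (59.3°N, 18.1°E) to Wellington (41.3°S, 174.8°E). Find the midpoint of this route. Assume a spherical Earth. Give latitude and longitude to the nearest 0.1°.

≈ 29.9°N, 139.2°E

Write both endpoints as unit vectors p₁, p₂ with components (cos φ cos λ, cos φ sin λ, sin φ).
The central angle between the endpoints is δ = arccos(p₁·p₂) ≈ 2.738 rad (156.9°).
Interpolate at f = 1/2 with slerp weights a = sin((1−f)δ)/sin δ ≈ 2.497, b = sin(fδ)/sin δ ≈ 2.497.
p = a·p₁ + b·p₂ ≈ (-0.656, 0.566, 0.499); φ = arcsin(p_z) ≈ 29.93°, λ = atan2(p_y, p_x) ≈ 139.23°.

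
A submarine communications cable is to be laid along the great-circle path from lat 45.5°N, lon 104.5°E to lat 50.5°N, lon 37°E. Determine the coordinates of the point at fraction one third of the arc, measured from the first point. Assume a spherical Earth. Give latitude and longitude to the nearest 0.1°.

≈ lat 51.6°N, lon 84.3°E

Convert each endpoint to a unit vector on the sphere (x = cos φ cos λ, y = cos φ sin λ, z = sin φ).
The central angle between the endpoints is δ = arccos(p₁·p₂) ≈ 0.766 rad (43.9°).
Interpolate at f = 1/3 with slerp weights a = sin((1−f)δ)/sin δ ≈ 0.705, b = sin(fδ)/sin δ ≈ 0.364.
p = a·p₁ + b·p₂ ≈ (0.061, 0.618, 0.784); φ = arcsin(p_z) ≈ 51.62°, λ = atan2(p_y, p_x) ≈ 84.33°.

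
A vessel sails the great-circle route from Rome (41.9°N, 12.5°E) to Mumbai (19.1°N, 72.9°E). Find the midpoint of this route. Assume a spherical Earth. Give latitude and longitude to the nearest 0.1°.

Write both endpoints as unit vectors p₁, p₂ with components (cos φ cos λ, cos φ sin λ, sin φ).
The central angle between the endpoints is δ = arccos(p₁·p₂) ≈ 0.969 rad (55.5°).
Interpolate at f = 1/2 with slerp weights a = sin((1−f)δ)/sin δ ≈ 0.565, b = sin(fδ)/sin δ ≈ 0.565.
p = a·p₁ + b·p₂ ≈ (0.568, 0.601, 0.562); φ = arcsin(p_z) ≈ 34.21°, λ = atan2(p_y, p_x) ≈ 46.65°.

≈ 34.2°N, 46.7°E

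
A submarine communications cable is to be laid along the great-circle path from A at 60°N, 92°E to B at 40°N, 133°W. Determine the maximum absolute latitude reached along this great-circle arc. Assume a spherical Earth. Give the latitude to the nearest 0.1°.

≈ 73.6°N

The great circle lies in the plane with unit normal n̂ = (p₁ × p₂)/|p₁ × p₂|.
Here n̂_z ≈ +0.283; the vertex latitude is φ_max = arccos|n̂_z| ≈ 73.6°.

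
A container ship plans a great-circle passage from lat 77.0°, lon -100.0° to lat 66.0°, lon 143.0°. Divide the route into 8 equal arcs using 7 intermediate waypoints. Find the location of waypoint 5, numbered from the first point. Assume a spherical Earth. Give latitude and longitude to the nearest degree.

Convert each endpoint to a unit vector on the sphere (x = cos φ cos λ, y = cos φ sin λ, z = sin φ).
The central angle between the endpoints is δ = arccos(p₁·p₂) ≈ 0.557 rad (31.9°).
Interpolate at f = 5/8 with slerp weights a = sin((1−f)δ)/sin δ ≈ 0.392, b = sin(fδ)/sin δ ≈ 0.645.
p = a·p₁ + b·p₂ ≈ (-0.225, 0.071, 0.972); φ = arcsin(p_z) ≈ 76.35°, λ = atan2(p_y, p_x) ≈ 162.47°.

≈ lat 76°, lon 162°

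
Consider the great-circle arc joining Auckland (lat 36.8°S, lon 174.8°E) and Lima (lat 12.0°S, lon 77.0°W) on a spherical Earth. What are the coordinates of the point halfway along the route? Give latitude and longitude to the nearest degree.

Convert each endpoint to a unit vector on the sphere (x = cos φ cos λ, y = cos φ sin λ, z = sin φ).
The central angle between the endpoints is δ = arccos(p₁·p₂) ≈ 1.691 rad (96.9°).
Interpolate at f = 1/2 with slerp weights a = sin((1−f)δ)/sin δ ≈ 0.754, b = sin(fδ)/sin δ ≈ 0.754.
p = a·p₁ + b·p₂ ≈ (-0.435, -0.664, -0.608); φ = arcsin(p_z) ≈ -37.47°, λ = atan2(p_y, p_x) ≈ -123.26°.

≈ lat 37°S, lon 123°W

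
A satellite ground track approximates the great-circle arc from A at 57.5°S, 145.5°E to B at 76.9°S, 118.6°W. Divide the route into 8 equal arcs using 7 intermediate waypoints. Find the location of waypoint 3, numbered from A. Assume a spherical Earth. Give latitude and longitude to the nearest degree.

From cos δ = sin φ₁ sin φ₂ + cos φ₁ cos φ₂ cos Δλ, the central angle is δ ≈ 0.628 rad (36.0°).
Interpolate at f = 3/8 with slerp weights a = sin((1−f)δ)/sin δ ≈ 0.651, b = sin(fδ)/sin δ ≈ 0.397.
p = a·p₁ + b·p₂ ≈ (-0.331, 0.119, -0.936); φ = arcsin(p_z) ≈ -69.38°, λ = atan2(p_y, p_x) ≈ 160.23°.

≈ 69°S, 160°E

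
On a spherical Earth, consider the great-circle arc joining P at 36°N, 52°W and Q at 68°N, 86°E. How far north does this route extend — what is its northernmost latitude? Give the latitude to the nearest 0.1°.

The great circle lies in the plane with unit normal n̂ = (p₁ × p₂)/|p₁ × p₂|.
Here n̂_z ≈ +0.214; the vertex latitude is φ_max = arccos|n̂_z| ≈ 77.6°.

≈ 77.6°N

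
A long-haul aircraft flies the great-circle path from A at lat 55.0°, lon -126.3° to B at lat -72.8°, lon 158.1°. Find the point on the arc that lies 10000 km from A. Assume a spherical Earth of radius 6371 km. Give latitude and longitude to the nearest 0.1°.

≈ lat -31.2°, lon -156.2°

Convert each endpoint to a unit vector on the sphere (x = cos φ cos λ, y = cos φ sin λ, z = sin φ).
The central angle between the endpoints is δ = arccos(p₁·p₂) ≈ 2.404 rad (137.8°). The total great-circle distance is δ·R ≈ 2.404 × 6371 ≈ 15318 km, so the target fraction is f = 10000/15318 ≈ 0.653.
Interpolate at f ≈ 0.653 with slerp weights a = sin((1−f)δ)/sin δ ≈ 1.102, b = sin(fδ)/sin δ ≈ 1.488.
p = a·p₁ + b·p₂ ≈ (-0.783, -0.346, -0.518); φ = arcsin(p_z) ≈ -31.19°, λ = atan2(p_y, p_x) ≈ -156.17°.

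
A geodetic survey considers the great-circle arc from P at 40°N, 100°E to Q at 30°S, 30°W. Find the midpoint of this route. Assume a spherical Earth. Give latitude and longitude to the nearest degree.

≈ 12°N, 28°E

Convert each endpoint to a unit vector on the sphere (x = cos φ cos λ, y = cos φ sin λ, z = sin φ).
The central angle between the endpoints is δ = arccos(p₁·p₂) ≈ 2.416 rad (138.4°).
Interpolate at f = 1/2 with slerp weights a = sin((1−f)δ)/sin δ ≈ 1.408, b = sin(fδ)/sin δ ≈ 1.408.
p = a·p₁ + b·p₂ ≈ (0.869, 0.453, 0.201); φ = arcsin(p_z) ≈ 11.60°, λ = atan2(p_y, p_x) ≈ 27.52°.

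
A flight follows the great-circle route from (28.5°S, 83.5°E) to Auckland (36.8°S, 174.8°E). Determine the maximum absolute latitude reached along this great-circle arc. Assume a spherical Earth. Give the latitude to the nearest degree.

The great circle lies in the plane with unit normal n̂ = (p₁ × p₂)/|p₁ × p₂|.
Here n̂_z ≈ +0.731; the vertex latitude is φ_max = arccos|n̂_z| ≈ 43.1°.
Check via Clairaut: cos φ_max = |cos φ₁| · sin C = cos(28.5°)·sin(123.8°) ≈ 0.731, again giving ≈ 43.1°.

≈ 43°S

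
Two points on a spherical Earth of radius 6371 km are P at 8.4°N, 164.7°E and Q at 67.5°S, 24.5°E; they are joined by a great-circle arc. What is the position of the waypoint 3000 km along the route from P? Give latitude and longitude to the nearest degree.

Write both endpoints as unit vectors p₁, p₂ with components (cos φ cos λ, cos φ sin λ, sin φ).
The central angle between the endpoints is δ = arccos(p₁·p₂) ≈ 2.011 rad (115.2°). The total great-circle distance is δ·R ≈ 2.011 × 6371 ≈ 12810 km, so the target fraction is f = 3000/12810 ≈ 0.234.
Interpolate at f ≈ 0.234 with slerp weights a = sin((1−f)δ)/sin δ ≈ 1.105, b = sin(fδ)/sin δ ≈ 0.501.
p = a·p₁ + b·p₂ ≈ (-0.879, 0.368, -0.302); φ = arcsin(p_z) ≈ -17.57°, λ = atan2(p_y, p_x) ≈ 157.30°.

≈ 18°S, 157°E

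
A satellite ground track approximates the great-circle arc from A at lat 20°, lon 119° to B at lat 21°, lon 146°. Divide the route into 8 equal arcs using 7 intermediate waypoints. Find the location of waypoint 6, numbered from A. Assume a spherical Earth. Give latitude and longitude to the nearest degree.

≈ lat 21°, lon 139°

Convert each endpoint to a unit vector on the sphere (x = cos φ cos λ, y = cos φ sin λ, z = sin φ).
The central angle between the endpoints is δ = arccos(p₁·p₂) ≈ 0.441 rad (25.3°).
Interpolate at f = 6/8 with slerp weights a = sin((1−f)δ)/sin δ ≈ 0.258, b = sin(fδ)/sin δ ≈ 0.761.
p = a·p₁ + b·p₂ ≈ (-0.706, 0.609, 0.361); φ = arcsin(p_z) ≈ 21.15°, λ = atan2(p_y, p_x) ≈ 139.23°.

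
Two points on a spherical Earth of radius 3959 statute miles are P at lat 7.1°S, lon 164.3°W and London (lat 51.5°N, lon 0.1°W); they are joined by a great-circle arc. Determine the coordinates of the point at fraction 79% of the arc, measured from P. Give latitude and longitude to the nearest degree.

Write both endpoints as unit vectors p₁, p₂ with components (cos φ cos λ, cos φ sin λ, sin φ).
The central angle between the endpoints is δ = arccos(p₁·p₂) ≈ 2.334 rad (133.7°).
Interpolate at f = 0.79 with slerp weights a = sin((1−f)δ)/sin δ ≈ 0.651, b = sin(fδ)/sin δ ≈ 1.332.
p = a·p₁ + b·p₂ ≈ (0.207, -0.176, 0.962); φ = arcsin(p_z) ≈ 74.21°, λ = atan2(p_y, p_x) ≈ -40.39°.

≈ lat 74°N, lon 40°W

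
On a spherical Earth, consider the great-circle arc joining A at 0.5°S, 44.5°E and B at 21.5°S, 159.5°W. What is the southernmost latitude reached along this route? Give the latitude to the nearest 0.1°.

The great circle lies in the plane with unit normal n̂ = (p₁ × p₂)/|p₁ × p₂|.
Here n̂_z ≈ +0.711; the vertex latitude is φ_max = arccos|n̂_z| ≈ 44.7°.
Check via Clairaut: cos φ_max = |cos φ₁| · sin C = cos(0.5°)·sin(134.7°) ≈ 0.711, again giving ≈ 44.7°.

≈ 44.7°S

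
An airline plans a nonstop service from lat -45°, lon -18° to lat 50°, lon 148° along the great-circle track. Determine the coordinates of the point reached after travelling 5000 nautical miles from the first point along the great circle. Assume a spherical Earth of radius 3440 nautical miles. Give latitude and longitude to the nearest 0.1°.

≈ lat 17.4°, lon 42.9°

Convert each endpoint to a unit vector on the sphere (x = cos φ cos λ, y = cos φ sin λ, z = sin φ).
The central angle between the endpoints is δ = arccos(p₁·p₂) ≈ 2.955 rad (169.3°). The total great-circle distance is δ·R ≈ 2.955 × 3440 ≈ 10166 nmi, so the target fraction is f = 5000/10166 ≈ 0.492.
Interpolate at f ≈ 0.492 with slerp weights a = sin((1−f)δ)/sin δ ≈ 5.386, b = sin(fδ)/sin δ ≈ 5.361.
p = a·p₁ + b·p₂ ≈ (0.699, 0.649, 0.299); φ = arcsin(p_z) ≈ 17.39°, λ = atan2(p_y, p_x) ≈ 42.88°.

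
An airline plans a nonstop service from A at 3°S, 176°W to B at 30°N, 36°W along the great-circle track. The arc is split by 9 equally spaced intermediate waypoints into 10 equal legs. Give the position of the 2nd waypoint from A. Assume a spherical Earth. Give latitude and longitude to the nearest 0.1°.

Convert each endpoint to a unit vector on the sphere (x = cos φ cos λ, y = cos φ sin λ, z = sin φ).
The central angle between the endpoints is δ = arccos(p₁·p₂) ≈ 2.330 rad (133.5°).
Interpolate at f = 2/10 with slerp weights a = sin((1−f)δ)/sin δ ≈ 1.320, b = sin(fδ)/sin δ ≈ 0.620.
p = a·p₁ + b·p₂ ≈ (-0.881, -0.407, 0.241); φ = arcsin(p_z) ≈ 13.93°, λ = atan2(p_y, p_x) ≈ -155.18°.

≈ 13.9°N, 155.2°W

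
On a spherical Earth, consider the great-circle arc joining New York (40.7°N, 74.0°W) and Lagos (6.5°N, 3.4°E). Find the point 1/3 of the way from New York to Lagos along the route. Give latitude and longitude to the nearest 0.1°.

Write both endpoints as unit vectors p₁, p₂ with components (cos φ cos λ, cos φ sin λ, sin φ).
The central angle between the endpoints is δ = arccos(p₁·p₂) ≈ 1.330 rad (76.2°).
Interpolate at f = 1/3 with slerp weights a = sin((1−f)δ)/sin δ ≈ 0.798, b = sin(fδ)/sin δ ≈ 0.442.
p = a·p₁ + b·p₂ ≈ (0.605, -0.556, 0.570); φ = arcsin(p_z) ≈ 34.78°, λ = atan2(p_y, p_x) ≈ -42.57°.

≈ 34.8°N, 42.6°W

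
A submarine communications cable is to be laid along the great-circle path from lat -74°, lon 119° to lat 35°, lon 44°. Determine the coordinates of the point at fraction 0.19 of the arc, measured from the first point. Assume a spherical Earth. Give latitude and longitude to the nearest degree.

Convert each endpoint to a unit vector on the sphere (x = cos φ cos λ, y = cos φ sin λ, z = sin φ).
The central angle between the endpoints is δ = arccos(p₁·p₂) ≈ 2.086 rad (119.5°).
Interpolate at f = 0.19 with slerp weights a = sin((1−f)δ)/sin δ ≈ 1.141, b = sin(fδ)/sin δ ≈ 0.444.
p = a·p₁ + b·p₂ ≈ (0.109, 0.528, -0.842); φ = arcsin(p_z) ≈ -57.40°, λ = atan2(p_y, p_x) ≈ 78.33°.

≈ lat -57°, lon 78°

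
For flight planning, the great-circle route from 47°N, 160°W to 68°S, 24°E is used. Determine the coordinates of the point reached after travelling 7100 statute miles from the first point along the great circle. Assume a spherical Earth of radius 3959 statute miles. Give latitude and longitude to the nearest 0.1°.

≈ 55.6°S, 167.2°W

Write both endpoints as unit vectors p₁, p₂ with components (cos φ cos λ, cos φ sin λ, sin φ).
The central angle between the endpoints is δ = arccos(p₁·p₂) ≈ 2.773 rad (158.9°). The total great-circle distance is δ·R ≈ 2.773 × 3959 ≈ 10980 mi, so the target fraction is f = 7100/10980 ≈ 0.647.
Interpolate at f ≈ 0.647 with slerp weights a = sin((1−f)δ)/sin δ ≈ 2.307, b = sin(fδ)/sin δ ≈ 2.709.
p = a·p₁ + b·p₂ ≈ (-0.551, -0.125, -0.825); φ = arcsin(p_z) ≈ -55.57°, λ = atan2(p_y, p_x) ≈ -167.19°.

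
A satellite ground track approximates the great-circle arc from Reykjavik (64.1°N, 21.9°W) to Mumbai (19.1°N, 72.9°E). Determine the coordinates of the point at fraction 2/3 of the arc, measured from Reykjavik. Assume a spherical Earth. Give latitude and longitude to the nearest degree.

The haversine formula gives a central angle δ ≈ 1.308 rad (74.9°) between the endpoints.
Interpolate at f = 2/3 with slerp weights a = sin((1−f)δ)/sin δ ≈ 0.437, b = sin(fδ)/sin δ ≈ 0.793.
p = a·p₁ + b·p₂ ≈ (0.398, 0.645, 0.653); φ = arcsin(p_z) ≈ 40.76°, λ = atan2(p_y, p_x) ≈ 58.35°.

≈ (41°N, 58°E)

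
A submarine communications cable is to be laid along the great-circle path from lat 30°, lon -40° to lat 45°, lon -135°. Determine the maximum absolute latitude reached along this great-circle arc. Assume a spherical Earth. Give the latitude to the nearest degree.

The great circle lies in the plane with unit normal n̂ = (p₁ × p₂)/|p₁ × p₂|.
Here n̂_z ≈ -0.640; the vertex latitude is φ_max = arccos|n̂_z| ≈ 50.2°.

≈ 50°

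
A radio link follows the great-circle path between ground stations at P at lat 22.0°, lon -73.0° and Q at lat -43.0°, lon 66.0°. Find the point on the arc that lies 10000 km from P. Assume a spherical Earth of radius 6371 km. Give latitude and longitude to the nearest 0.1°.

≈ lat -37.9°, lon -1.5°

Convert each endpoint to a unit vector on the sphere (x = cos φ cos λ, y = cos φ sin λ, z = sin φ).
The central angle between the endpoints is δ = arccos(p₁·p₂) ≈ 2.445 rad (140.1°). The total great-circle distance is δ·R ≈ 2.445 × 6371 ≈ 15579 km, so the target fraction is f = 10000/15579 ≈ 0.642.
Interpolate at f ≈ 0.642 with slerp weights a = sin((1−f)δ)/sin δ ≈ 1.197, b = sin(fδ)/sin δ ≈ 1.559.
p = a·p₁ + b·p₂ ≈ (0.788, -0.020, -0.615); φ = arcsin(p_z) ≈ -37.94°, λ = atan2(p_y, p_x) ≈ -1.46°.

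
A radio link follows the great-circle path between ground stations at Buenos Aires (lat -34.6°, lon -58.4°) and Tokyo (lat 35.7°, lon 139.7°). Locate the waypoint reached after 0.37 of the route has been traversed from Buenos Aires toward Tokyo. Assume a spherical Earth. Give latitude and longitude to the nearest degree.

≈ lat -9°, lon -119°

Convert each endpoint to a unit vector on the sphere (x = cos φ cos λ, y = cos φ sin λ, z = sin φ).
The central angle between the endpoints is δ = arccos(p₁·p₂) ≈ 2.883 rad (165.2°).
Interpolate at f = 0.37 with slerp weights a = sin((1−f)δ)/sin δ ≈ 3.793, b = sin(fδ)/sin δ ≈ 3.423.
p = a·p₁ + b·p₂ ≈ (-0.485, -0.861, -0.156); φ = arcsin(p_z) ≈ -8.97°, λ = atan2(p_y, p_x) ≈ -119.37°.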